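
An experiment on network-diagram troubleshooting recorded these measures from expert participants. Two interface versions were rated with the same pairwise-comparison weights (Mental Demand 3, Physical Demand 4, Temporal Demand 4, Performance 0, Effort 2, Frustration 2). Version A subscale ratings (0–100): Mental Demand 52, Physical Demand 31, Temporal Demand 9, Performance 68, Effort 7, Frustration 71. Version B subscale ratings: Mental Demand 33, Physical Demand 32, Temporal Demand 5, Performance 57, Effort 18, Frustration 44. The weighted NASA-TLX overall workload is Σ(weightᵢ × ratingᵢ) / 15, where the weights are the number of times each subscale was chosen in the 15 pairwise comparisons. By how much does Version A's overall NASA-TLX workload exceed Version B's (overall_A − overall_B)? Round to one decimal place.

6.7

Version A weighted sum = 3·52 + 4·31 + 4·9 + 0·68 + 2·7 + 2·71 = 156 + 124 + 36 + 0 + 14 + 142 = 472; overall_A = 472/15 = 31.4667.
Version B weighted sum = 3·33 + 4·32 + 4·5 + 0·57 + 2·18 + 2·44 = 99 + 128 + 20 + 0 + 36 + 88 = 371; overall_B = 371/15 = 24.7333.
Difference = 31.4667 − 24.7333 = 6.7334 ≈ 6.7.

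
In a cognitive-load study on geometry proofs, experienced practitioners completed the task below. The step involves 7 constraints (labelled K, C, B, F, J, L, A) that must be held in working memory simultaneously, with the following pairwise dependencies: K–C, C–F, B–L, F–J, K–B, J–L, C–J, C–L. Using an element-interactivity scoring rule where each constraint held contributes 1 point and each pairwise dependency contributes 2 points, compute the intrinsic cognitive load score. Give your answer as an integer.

Count of constraints held simultaneously: 7.
Count of pairwise dependencies listed: 8.
Element contribution: 7 × 1 = 7.
Interaction contribution: 8 × 2 = 16.
Intrinsic load = 7 + 16 = 23.

23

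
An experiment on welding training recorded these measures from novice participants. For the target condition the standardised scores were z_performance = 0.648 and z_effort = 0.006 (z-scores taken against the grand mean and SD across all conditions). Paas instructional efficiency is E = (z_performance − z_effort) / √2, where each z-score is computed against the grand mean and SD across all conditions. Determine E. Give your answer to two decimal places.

z_P − z_E = 0.648 − 0.006 = 0.6420.
E = 0.6420 / √2 = 0.6420 / 1.41421 = 0.4540 ≈ 0.45.

0.45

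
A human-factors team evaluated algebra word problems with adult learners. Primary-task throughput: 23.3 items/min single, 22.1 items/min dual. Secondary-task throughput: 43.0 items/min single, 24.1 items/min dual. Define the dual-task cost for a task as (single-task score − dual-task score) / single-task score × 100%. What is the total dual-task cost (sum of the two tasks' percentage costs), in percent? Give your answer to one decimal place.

Primary cost = (23.3 − 22.1) / 23.3 × 100% = 5.1502%.
Secondary cost = (43.0 − 24.1) / 43.0 × 100% = 43.9535%.
Total = 5.1502% + 43.9535% = 49.1037% ≈ 49.1%.

49.1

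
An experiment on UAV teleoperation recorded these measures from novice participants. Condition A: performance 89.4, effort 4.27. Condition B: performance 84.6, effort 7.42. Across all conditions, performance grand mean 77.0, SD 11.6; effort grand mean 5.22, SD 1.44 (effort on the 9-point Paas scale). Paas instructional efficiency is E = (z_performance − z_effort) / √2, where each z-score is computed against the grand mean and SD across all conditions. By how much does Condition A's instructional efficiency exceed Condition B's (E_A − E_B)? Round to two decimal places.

1.84

Condition A: z_P = (89.4 − 77.0)/11.6 = 1.0690; z_E = (4.27 − 5.22)/1.44 = -0.6597; E_A = (1.0690 − (-0.6597))/√2 = 1.2224.
Condition B: z_P = (84.6 − 77.0)/11.6 = 0.6552; z_E = (7.42 − 5.22)/1.44 = 1.5278; E_B = (0.6552 − 1.5278)/√2 = -0.6170.
E_A − E_B = 1.2224 − (-0.6170) = 1.8394 ≈ 1.84.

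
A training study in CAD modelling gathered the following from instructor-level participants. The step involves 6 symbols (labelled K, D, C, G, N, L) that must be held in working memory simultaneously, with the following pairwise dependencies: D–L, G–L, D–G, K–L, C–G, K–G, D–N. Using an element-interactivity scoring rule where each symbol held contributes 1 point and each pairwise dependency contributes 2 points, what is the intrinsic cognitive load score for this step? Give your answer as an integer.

Count of symbols held simultaneously: 6.
Count of pairwise dependencies listed: 7.
Element contribution: 6 × 1 = 6.
Interaction contribution: 7 × 2 = 14.
Intrinsic load = 6 + 14 = 20.

20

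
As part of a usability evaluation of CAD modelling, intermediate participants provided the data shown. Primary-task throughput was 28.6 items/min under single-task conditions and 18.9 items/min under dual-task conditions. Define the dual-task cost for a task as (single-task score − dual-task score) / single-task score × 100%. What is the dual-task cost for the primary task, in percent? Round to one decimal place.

Cost = (28.6 − 18.9) / 28.6 × 100%
     = 9.7000 / 28.6 × 100% = 33.9161%.
≈ 33.9%.

33.9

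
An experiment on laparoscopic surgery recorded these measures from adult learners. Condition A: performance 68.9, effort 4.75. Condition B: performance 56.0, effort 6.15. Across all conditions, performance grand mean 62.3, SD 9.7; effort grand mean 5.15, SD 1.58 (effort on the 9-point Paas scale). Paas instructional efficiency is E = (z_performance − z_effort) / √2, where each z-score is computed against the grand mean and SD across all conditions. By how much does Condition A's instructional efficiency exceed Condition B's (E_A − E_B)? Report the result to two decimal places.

1.57

Condition A: z_P = (68.9 − 62.3)/9.7 = 0.6804; z_E = (4.75 − 5.15)/1.58 = -0.2532; E_A = (0.6804 − (-0.2532))/√2 = 0.6602.
Condition B: z_P = (56.0 − 62.3)/9.7 = -0.6495; z_E = (6.15 − 5.15)/1.58 = 0.6329; E_B = (-0.6495 − 0.6329)/√2 = -0.9068.
E_A − E_B = 0.6602 − (-0.9068) = 1.5670 ≈ 1.57.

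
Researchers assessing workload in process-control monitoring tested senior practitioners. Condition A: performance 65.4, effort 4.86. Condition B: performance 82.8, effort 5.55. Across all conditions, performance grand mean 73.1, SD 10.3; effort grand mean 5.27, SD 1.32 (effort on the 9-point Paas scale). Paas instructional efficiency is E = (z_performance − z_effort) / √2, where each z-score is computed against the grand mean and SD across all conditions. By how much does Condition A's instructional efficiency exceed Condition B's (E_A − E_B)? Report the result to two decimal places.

-0.82

Condition A: z_P = (65.4 − 73.1)/10.3 = -0.7476; z_E = (4.86 − 5.27)/1.32 = -0.3106; E_A = (-0.7476 − (-0.3106))/√2 = -0.3090.
Condition B: z_P = (82.8 − 73.1)/10.3 = 0.9417; z_E = (5.55 − 5.27)/1.32 = 0.2121; E_B = (0.9417 − 0.2121)/√2 = 0.5159.
E_A − E_B = -0.3090 − 0.5159 = -0.8249 ≈ -0.82.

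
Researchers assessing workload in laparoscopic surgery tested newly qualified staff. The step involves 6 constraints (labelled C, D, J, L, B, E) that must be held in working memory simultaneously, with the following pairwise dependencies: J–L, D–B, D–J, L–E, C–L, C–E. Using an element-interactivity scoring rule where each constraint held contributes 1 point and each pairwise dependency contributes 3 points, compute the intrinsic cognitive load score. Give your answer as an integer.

24

Count of constraints held simultaneously: 6.
Count of pairwise dependencies listed: 6.
Element contribution: 6 × 1 = 6.
Interaction contribution: 6 × 3 = 18.
Intrinsic load = 6 + 18 = 24.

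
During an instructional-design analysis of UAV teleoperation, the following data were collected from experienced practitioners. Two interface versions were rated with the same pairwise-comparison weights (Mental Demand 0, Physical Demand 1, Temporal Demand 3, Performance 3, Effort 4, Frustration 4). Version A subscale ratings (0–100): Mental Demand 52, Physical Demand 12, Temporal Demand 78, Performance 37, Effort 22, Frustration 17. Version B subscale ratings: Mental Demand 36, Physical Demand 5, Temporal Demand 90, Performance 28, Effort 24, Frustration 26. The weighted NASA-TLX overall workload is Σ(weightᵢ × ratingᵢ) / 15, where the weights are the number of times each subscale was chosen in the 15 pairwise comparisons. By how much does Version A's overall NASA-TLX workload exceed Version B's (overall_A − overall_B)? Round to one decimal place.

Version A weighted sum = 0·52 + 1·12 + 3·78 + 3·37 + 4·22 + 4·17 = 0 + 12 + 234 + 111 + 88 + 68 = 513; overall_A = 513/15 = 34.2000.
Version B weighted sum = 0·36 + 1·5 + 3·90 + 3·28 + 4·24 + 4·26 = 0 + 5 + 270 + 84 + 96 + 104 = 559; overall_B = 559/15 = 37.2667.
Difference = 34.2000 − 37.2667 = -3.0667 ≈ -3.1.

-3.1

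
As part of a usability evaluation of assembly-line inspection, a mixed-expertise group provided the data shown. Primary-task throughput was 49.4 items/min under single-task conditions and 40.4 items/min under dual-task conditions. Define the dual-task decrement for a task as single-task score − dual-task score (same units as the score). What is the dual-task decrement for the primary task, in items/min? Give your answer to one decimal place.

Decrement = 49.4 − 40.4 = 9.0000 items/min ≈ 9.0 items/min.

9.0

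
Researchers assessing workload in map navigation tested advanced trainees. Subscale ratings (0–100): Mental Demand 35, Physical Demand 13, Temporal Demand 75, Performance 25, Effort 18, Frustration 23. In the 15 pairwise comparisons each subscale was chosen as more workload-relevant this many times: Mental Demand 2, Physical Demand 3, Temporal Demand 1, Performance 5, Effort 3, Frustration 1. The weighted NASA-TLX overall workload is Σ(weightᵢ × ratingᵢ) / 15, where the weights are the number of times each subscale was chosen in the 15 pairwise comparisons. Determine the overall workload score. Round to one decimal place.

The tallies are the weights (they sum to 15).
Weighted sum = 2·35 + 3·13 + 1·75 + 5·25 + 3·18 + 1·23
            = 70 + 39 + 75 + 125 + 54 + 23 = 386.
Overall workload = 386 / 15 = 25.7333 ≈ 25.7.

25.7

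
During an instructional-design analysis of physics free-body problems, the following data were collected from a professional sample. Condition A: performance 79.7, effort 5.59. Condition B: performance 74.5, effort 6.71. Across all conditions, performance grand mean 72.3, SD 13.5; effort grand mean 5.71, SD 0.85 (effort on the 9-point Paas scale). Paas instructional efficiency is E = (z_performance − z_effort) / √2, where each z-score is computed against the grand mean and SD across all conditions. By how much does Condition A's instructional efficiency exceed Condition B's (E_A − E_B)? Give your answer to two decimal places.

1.20

Condition A: z_P = (79.7 − 72.3)/13.5 = 0.5481; z_E = (5.59 − 5.71)/0.85 = -0.1412; E_A = (0.5481 − (-0.1412))/√2 = 0.4874.
Condition B: z_P = (74.5 − 72.3)/13.5 = 0.1630; z_E = (6.71 − 5.71)/0.85 = 1.1765; E_B = (0.1630 − 1.1765)/√2 = -0.7167.
E_A − E_B = 0.4874 − (-0.7167) = 1.2041 ≈ 1.20.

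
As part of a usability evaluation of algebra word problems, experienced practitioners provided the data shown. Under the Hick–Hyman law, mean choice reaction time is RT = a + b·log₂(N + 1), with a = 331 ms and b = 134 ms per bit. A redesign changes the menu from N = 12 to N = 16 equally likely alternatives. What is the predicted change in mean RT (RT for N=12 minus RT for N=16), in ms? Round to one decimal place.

RT(12) = 331 + 134·log₂(13) = 331 + 134·3.7004 = 826.8536 ms.
RT(16) = 331 + 134·log₂(17) = 331 + 134·4.0875 = 878.7250 ms.
Difference = 826.8536 − 878.7250 = -51.8714 ≈ -51.9 ms.

-51.9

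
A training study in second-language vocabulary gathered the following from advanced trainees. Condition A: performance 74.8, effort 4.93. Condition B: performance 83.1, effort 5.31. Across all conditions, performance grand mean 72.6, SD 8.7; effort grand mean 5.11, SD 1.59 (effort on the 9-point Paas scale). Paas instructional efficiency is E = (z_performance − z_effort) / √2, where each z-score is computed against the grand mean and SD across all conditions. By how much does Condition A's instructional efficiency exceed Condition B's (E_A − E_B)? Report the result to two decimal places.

-0.51

Condition A: z_P = (74.8 − 72.6)/8.7 = 0.2529; z_E = (4.93 − 5.11)/1.59 = -0.1132; E_A = (0.2529 − (-0.1132))/√2 = 0.2589.
Condition B: z_P = (83.1 − 72.6)/8.7 = 1.2069; z_E = (5.31 − 5.11)/1.59 = 0.1258; E_B = (1.2069 − 0.1258)/√2 = 0.7645.
E_A − E_B = 0.2589 − 0.7645 = -0.5056 ≈ -0.51.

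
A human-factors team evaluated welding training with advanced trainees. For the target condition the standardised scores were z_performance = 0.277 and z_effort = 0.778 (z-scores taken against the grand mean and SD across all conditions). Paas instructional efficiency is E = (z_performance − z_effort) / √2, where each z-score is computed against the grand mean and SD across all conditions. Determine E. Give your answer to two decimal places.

-0.35

z_P − z_E = 0.277 − 0.778 = -0.5010.
E = -0.5010 / √2 = -0.5010 / 1.41421 = -0.3543 ≈ -0.35.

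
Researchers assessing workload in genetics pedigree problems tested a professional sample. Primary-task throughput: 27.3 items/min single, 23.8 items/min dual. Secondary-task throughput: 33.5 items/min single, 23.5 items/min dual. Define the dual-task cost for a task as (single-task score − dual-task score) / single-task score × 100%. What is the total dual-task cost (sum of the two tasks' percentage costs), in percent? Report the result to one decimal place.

42.7

Primary cost = (27.3 − 23.8) / 27.3 × 100% = 12.8205%.
Secondary cost = (33.5 − 23.5) / 33.5 × 100% = 29.8507%.
Total = 12.8205% + 29.8507% = 42.6712% ≈ 42.7%.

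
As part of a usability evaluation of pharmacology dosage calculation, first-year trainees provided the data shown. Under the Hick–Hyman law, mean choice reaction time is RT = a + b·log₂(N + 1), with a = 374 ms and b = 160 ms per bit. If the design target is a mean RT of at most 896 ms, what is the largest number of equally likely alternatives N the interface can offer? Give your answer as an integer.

Set 374 + 160·log₂(N + 1) ≤ 896.
log₂(N + 1) ≤ (896 − 374) / 160 = 3.2625.
N + 1 ≤ 2^3.2625 = 9.5964.
N ≤ 8.5964, so the largest integer N is 8.

8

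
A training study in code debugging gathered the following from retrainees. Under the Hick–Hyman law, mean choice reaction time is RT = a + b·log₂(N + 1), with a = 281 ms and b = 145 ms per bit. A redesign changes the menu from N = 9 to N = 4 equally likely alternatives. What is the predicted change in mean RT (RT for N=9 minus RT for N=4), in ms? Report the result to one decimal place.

145.0

RT(9) = 281 + 145·log₂(10) = 281 + 145·3.3219 = 762.6755 ms.
RT(4) = 281 + 145·log₂(5) = 281 + 145·2.3219 = 617.6755 ms.
Difference = 762.6755 − 617.6755 = 145.0000 ≈ 145.0 ms.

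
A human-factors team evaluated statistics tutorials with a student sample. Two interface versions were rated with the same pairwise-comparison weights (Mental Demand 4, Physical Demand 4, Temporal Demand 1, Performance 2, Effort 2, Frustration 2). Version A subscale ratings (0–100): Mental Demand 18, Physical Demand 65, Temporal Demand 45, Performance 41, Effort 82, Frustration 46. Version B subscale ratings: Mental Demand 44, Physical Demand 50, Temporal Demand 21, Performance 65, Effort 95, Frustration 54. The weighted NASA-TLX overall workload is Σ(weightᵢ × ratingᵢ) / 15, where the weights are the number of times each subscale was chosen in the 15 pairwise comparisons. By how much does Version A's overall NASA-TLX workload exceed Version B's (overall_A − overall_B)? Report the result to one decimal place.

-7.3

Version A weighted sum = 4·18 + 4·65 + 1·45 + 2·41 + 2·82 + 2·46 = 72 + 260 + 45 + 82 + 164 + 92 = 715; overall_A = 715/15 = 47.6667.
Version B weighted sum = 4·44 + 4·50 + 1·21 + 2·65 + 2·95 + 2·54 = 176 + 200 + 21 + 130 + 190 + 108 = 825; overall_B = 825/15 = 55.0000.
Difference = 47.6667 − 55.0000 = -7.3333 ≈ -7.3.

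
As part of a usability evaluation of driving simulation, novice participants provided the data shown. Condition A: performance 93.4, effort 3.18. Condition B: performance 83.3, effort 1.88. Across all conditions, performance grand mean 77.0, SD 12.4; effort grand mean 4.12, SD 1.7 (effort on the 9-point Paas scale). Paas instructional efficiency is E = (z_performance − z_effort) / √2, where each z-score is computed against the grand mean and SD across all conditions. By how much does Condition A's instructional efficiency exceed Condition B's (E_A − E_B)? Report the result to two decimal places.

0.04

Condition A: z_P = (93.4 − 77.0)/12.4 = 1.3226; z_E = (3.18 − 4.12)/1.7 = -0.5529; E_A = (1.3226 − (-0.5529))/√2 = 1.3262.
Condition B: z_P = (83.3 − 77.0)/12.4 = 0.5081; z_E = (1.88 − 4.12)/1.7 = -1.3176; E_B = (0.5081 − (-1.3176))/√2 = 1.2910.
E_A − E_B = 1.3262 − 1.2910 = 0.0352 ≈ 0.04.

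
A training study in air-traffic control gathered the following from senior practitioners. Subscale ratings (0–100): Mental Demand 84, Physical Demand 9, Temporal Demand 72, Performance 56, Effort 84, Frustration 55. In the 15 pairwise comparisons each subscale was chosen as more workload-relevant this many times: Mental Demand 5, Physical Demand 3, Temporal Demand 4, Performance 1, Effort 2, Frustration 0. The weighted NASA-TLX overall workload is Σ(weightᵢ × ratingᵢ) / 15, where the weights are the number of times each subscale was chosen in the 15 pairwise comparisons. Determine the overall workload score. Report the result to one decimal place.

63.9

The tallies are the weights (they sum to 15).
Weighted sum = 5·84 + 3·9 + 4·72 + 1·56 + 2·84 + 0·55
            = 420 + 27 + 288 + 56 + 168 + 0 = 959.
Overall workload = 959 / 15 = 63.9333 ≈ 63.9.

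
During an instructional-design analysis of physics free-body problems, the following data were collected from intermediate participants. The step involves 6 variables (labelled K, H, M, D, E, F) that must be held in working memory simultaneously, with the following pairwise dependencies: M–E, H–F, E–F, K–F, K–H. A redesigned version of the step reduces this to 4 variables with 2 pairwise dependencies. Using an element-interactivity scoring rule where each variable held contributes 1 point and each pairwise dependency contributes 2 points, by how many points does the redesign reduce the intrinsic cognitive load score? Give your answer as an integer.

8

Original: 6 × 1 + 5 × 2 = 6 + 10 = 16.
Redesigned: 4 × 1 + 2 × 2 = 4 + 4 = 8.
Reduction = 16 − 8 = 8.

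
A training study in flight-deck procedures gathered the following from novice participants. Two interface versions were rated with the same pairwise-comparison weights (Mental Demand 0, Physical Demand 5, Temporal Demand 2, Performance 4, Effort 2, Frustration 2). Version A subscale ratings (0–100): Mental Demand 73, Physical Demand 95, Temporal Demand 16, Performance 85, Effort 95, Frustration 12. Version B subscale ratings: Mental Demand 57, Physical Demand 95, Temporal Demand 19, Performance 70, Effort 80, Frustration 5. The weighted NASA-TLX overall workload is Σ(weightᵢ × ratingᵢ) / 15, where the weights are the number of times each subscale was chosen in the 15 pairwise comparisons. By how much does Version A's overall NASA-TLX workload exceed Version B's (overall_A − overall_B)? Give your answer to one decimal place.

6.5

Version A weighted sum = 0·73 + 5·95 + 2·16 + 4·85 + 2·95 + 2·12 = 0 + 475 + 32 + 340 + 190 + 24 = 1061; overall_A = 1061/15 = 70.7333.
Version B weighted sum = 0·57 + 5·95 + 2·19 + 4·70 + 2·80 + 2·5 = 0 + 475 + 38 + 280 + 160 + 10 = 963; overall_B = 963/15 = 64.2000.
Difference = 70.7333 − 64.2000 = 6.5333 ≈ 6.5.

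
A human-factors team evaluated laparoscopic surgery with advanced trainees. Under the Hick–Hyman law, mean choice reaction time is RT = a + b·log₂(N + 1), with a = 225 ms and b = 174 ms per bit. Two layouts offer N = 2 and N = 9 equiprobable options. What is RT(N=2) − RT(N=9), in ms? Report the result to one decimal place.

-302.2

RT(2) = 225 + 174·log₂(3) = 225 + 174·1.5850 = 500.7900 ms.
RT(9) = 225 + 174·log₂(10) = 225 + 174·3.3219 = 803.0106 ms.
Difference = 500.7900 − 803.0106 = -302.2206 ≈ -302.2 ms.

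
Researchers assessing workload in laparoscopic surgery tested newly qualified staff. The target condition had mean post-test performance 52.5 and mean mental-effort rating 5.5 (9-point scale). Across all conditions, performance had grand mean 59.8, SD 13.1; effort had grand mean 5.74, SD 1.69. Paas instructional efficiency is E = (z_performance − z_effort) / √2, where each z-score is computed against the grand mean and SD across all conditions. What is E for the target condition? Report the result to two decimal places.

-0.29

z_performance = (52.5 − 59.8) / 13.1 = -7.3000 / 13.1 = -0.5573.
z_effort = (5.5 − 5.74) / 1.69 = -0.2400 / 1.69 = -0.1420.
z_P − z_E = -0.5573 − (-0.1420) = -0.4153.
E = -0.4153 / √2 = -0.4153 / 1.41421 = -0.2937 ≈ -0.29.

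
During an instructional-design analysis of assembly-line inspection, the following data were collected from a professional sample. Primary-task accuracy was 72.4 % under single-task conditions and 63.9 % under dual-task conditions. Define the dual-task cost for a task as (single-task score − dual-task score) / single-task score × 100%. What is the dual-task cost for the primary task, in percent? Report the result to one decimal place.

Cost = (72.4 − 63.9) / 72.4 × 100%
     = 8.5000 / 72.4 × 100% = 11.7403%.
≈ 11.7%.

11.7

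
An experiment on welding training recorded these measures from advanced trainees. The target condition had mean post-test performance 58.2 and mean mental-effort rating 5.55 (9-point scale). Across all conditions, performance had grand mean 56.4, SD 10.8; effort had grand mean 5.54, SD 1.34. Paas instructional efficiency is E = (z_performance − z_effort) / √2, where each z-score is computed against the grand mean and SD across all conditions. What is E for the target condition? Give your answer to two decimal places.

z_performance = (58.2 − 56.4) / 10.8 = 1.8000 / 10.8 = 0.1667.
z_effort = (5.55 − 5.54) / 1.34 = 0.0100 / 1.34 = 0.0075.
z_P − z_E = 0.1667 − 0.0075 = 0.1592.
E = 0.1592 / √2 = 0.1592 / 1.41421 = 0.1126 ≈ 0.11.

0.11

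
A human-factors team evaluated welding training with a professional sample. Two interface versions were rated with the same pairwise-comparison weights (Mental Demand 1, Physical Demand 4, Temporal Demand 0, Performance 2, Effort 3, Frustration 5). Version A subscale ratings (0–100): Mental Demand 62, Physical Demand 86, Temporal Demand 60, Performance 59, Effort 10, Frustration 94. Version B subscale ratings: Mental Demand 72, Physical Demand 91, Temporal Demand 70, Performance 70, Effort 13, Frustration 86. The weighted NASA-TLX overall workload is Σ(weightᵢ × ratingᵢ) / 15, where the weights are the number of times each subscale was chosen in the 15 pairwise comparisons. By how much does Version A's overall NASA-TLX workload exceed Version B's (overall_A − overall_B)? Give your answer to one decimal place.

-1.4

Version A weighted sum = 1·62 + 4·86 + 0·60 + 2·59 + 3·10 + 5·94 = 62 + 344 + 0 + 118 + 30 + 470 = 1024; overall_A = 1024/15 = 68.2667.
Version B weighted sum = 1·72 + 4·91 + 0·70 + 2·70 + 3·13 + 5·86 = 72 + 364 + 0 + 140 + 39 + 430 = 1045; overall_B = 1045/15 = 69.6667.
Difference = 68.2667 − 69.6667 = -1.4000 ≈ -1.4.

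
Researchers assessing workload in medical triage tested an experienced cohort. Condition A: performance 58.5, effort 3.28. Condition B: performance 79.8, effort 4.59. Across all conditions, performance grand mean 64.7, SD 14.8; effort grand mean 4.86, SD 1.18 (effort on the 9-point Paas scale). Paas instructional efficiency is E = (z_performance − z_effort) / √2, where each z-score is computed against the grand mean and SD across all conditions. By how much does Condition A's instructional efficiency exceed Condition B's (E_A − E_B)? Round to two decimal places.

Condition A: z_P = (58.5 − 64.7)/14.8 = -0.4189; z_E = (3.28 − 4.86)/1.18 = -1.3390; E_A = (-0.4189 − (-1.3390))/√2 = 0.6506.
Condition B: z_P = (79.8 − 64.7)/14.8 = 1.0203; z_E = (4.59 − 4.86)/1.18 = -0.2288; E_B = (1.0203 − (-0.2288))/√2 = 0.8832.
E_A − E_B = 0.6506 − 0.8832 = -0.2326 ≈ -0.23.

-0.23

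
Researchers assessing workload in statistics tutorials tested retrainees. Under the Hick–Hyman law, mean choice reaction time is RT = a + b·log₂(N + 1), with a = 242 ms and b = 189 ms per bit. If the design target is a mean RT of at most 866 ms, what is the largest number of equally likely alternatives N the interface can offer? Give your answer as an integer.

Set 242 + 189·log₂(N + 1) ≤ 866.
log₂(N + 1) ≤ (866 − 242) / 189 = 3.3016.
N + 1 ≤ 2^3.3016 = 9.8601.
N ≤ 8.8601, so the largest integer N is 8.

8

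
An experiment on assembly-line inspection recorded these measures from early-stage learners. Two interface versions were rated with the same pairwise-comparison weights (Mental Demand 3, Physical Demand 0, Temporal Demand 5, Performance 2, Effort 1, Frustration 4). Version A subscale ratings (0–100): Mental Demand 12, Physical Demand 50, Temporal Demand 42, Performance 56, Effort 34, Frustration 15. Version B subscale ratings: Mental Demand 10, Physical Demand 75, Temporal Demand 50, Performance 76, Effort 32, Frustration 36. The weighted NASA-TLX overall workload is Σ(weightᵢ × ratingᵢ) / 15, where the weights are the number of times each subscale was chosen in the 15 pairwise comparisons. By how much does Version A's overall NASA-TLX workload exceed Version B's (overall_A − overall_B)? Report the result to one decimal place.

-10.4

Version A weighted sum = 3·12 + 0·50 + 5·42 + 2·56 + 1·34 + 4·15 = 36 + 0 + 210 + 112 + 34 + 60 = 452; overall_A = 452/15 = 30.1333.
Version B weighted sum = 3·10 + 0·75 + 5·50 + 2·76 + 1·32 + 4·36 = 30 + 0 + 250 + 152 + 32 + 144 = 608; overall_B = 608/15 = 40.5333.
Difference = 30.1333 − 40.5333 = -10.4000 ≈ -10.4.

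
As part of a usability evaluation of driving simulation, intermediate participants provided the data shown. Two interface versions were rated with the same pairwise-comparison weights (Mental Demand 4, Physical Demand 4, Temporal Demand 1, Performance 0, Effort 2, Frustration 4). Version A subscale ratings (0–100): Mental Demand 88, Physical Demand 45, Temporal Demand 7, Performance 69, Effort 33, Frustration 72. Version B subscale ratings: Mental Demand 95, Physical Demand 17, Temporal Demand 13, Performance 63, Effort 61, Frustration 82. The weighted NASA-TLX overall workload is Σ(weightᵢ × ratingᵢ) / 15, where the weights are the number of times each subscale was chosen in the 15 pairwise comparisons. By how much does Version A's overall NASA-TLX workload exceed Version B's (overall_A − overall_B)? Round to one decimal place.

-1.2

Version A weighted sum = 4·88 + 4·45 + 1·7 + 0·69 + 2·33 + 4·72 = 352 + 180 + 7 + 0 + 66 + 288 = 893; overall_A = 893/15 = 59.5333.
Version B weighted sum = 4·95 + 4·17 + 1·13 + 0·63 + 2·61 + 4·82 = 380 + 68 + 13 + 0 + 122 + 328 = 911; overall_B = 911/15 = 60.7333.
Difference = 59.5333 − 60.7333 = -1.2000 ≈ -1.2.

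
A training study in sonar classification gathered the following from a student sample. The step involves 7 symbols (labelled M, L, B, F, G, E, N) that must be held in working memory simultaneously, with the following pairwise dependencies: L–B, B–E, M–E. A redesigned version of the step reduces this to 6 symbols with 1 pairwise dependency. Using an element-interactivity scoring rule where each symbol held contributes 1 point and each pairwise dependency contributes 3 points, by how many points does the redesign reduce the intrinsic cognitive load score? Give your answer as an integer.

Original: 7 × 1 + 3 × 3 = 7 + 9 = 16.
Redesigned: 6 × 1 + 1 × 3 = 6 + 3 = 9.
Reduction = 16 − 9 = 7.

7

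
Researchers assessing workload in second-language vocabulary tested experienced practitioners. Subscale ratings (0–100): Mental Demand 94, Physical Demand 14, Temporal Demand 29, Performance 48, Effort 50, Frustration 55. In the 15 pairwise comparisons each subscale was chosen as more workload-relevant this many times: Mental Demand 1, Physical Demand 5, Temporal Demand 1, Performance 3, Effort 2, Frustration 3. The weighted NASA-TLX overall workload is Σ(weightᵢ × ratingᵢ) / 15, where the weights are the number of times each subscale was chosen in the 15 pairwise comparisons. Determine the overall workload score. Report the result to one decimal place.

40.1

The tallies are the weights (they sum to 15).
Weighted sum = 1·94 + 5·14 + 1·29 + 3·48 + 2·50 + 3·55
            = 94 + 70 + 29 + 144 + 100 + 165 = 602.
Overall workload = 602 / 15 = 40.1333 ≈ 40.1.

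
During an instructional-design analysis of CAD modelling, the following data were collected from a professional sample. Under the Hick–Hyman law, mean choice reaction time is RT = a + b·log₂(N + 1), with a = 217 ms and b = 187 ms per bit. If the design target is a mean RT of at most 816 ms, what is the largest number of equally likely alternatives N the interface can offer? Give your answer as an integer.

Set 217 + 187·log₂(N + 1) ≤ 816.
log₂(N + 1) ≤ (816 − 217) / 187 = 3.2032.
N + 1 ≤ 2^3.2032 = 9.2100.
N ≤ 8.2100, so the largest integer N is 8.

8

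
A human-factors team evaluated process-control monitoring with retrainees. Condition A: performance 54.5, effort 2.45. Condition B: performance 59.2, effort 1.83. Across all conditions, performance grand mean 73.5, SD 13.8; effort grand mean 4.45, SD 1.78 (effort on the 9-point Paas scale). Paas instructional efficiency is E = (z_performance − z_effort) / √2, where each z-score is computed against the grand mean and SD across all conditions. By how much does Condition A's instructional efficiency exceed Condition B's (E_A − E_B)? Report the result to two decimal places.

-0.49

Condition A: z_P = (54.5 − 73.5)/13.8 = -1.3768; z_E = (2.45 − 4.45)/1.78 = -1.1236; E_A = (-1.3768 − (-1.1236))/√2 = -0.1790.
Condition B: z_P = (59.2 − 73.5)/13.8 = -1.0362; z_E = (1.83 − 4.45)/1.78 = -1.4719; E_B = (-1.0362 − (-1.4719))/√2 = 0.3081.
E_A − E_B = -0.1790 − 0.3081 = -0.4871 ≈ -0.49.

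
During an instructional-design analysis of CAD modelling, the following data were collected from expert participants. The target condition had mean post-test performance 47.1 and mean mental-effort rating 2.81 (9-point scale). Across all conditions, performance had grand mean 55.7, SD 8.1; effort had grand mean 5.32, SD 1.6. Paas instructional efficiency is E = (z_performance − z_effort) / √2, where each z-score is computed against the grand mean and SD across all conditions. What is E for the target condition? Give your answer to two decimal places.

z_performance = (47.1 − 55.7) / 8.1 = -8.6000 / 8.1 = -1.0617.
z_effort = (2.81 − 5.32) / 1.6 = -2.5100 / 1.6 = -1.5688.
z_P − z_E = -1.0617 − (-1.5688) = 0.5071.
E = 0.5071 / √2 = 0.5071 / 1.41421 = 0.3586 ≈ 0.36.

0.36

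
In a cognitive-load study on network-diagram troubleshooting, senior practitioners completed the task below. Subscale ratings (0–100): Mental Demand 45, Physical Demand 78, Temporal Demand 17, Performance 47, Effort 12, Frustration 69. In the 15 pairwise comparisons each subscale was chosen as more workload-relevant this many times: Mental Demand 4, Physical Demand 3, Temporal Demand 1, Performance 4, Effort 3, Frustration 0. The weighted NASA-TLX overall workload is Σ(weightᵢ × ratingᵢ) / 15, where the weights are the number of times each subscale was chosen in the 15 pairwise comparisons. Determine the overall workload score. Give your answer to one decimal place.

43.7

The tallies are the weights (they sum to 15).
Weighted sum = 4·45 + 3·78 + 1·17 + 4·47 + 3·12 + 0·69
            = 180 + 234 + 17 + 188 + 36 + 0 = 655.
Overall workload = 655 / 15 = 43.6667 ≈ 43.7.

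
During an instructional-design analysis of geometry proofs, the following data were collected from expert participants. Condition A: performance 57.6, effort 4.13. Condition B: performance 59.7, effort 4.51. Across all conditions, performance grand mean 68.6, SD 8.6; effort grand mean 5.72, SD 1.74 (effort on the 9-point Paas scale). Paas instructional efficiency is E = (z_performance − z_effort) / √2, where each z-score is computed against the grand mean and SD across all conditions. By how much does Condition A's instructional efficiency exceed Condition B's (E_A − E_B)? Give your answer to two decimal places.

Condition A: z_P = (57.6 − 68.6)/8.6 = -1.2791; z_E = (4.13 − 5.72)/1.74 = -0.9138; E_A = (-1.2791 − (-0.9138))/√2 = -0.2583.
Condition B: z_P = (59.7 − 68.6)/8.6 = -1.0349; z_E = (4.51 − 5.72)/1.74 = -0.6954; E_B = (-1.0349 − (-0.6954))/√2 = -0.2401.
E_A − E_B = -0.2583 − (-0.2401) = -0.0182 ≈ -0.02.

-0.02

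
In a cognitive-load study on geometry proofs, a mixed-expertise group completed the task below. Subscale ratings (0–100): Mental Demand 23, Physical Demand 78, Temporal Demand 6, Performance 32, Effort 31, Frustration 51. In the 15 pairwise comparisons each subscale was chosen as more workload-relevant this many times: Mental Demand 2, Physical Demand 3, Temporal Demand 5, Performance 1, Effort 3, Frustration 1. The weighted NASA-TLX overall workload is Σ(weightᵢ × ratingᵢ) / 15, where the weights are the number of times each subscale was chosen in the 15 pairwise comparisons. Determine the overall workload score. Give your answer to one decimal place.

32.4

The tallies are the weights (they sum to 15).
Weighted sum = 2·23 + 3·78 + 5·6 + 1·32 + 3·31 + 1·51
            = 46 + 234 + 30 + 32 + 93 + 51 = 486.
Overall workload = 486 / 15 = 32.4000 ≈ 32.4.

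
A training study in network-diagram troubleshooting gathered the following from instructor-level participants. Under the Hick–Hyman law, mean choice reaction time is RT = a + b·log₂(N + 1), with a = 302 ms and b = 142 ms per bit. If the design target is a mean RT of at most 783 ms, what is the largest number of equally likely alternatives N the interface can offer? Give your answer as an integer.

9

Set 302 + 142·log₂(N + 1) ≤ 783.
log₂(N + 1) ≤ (783 − 302) / 142 = 3.3873.
N + 1 ≤ 2^3.3873 = 10.4635.
N ≤ 9.4635, so the largest integer N is 9.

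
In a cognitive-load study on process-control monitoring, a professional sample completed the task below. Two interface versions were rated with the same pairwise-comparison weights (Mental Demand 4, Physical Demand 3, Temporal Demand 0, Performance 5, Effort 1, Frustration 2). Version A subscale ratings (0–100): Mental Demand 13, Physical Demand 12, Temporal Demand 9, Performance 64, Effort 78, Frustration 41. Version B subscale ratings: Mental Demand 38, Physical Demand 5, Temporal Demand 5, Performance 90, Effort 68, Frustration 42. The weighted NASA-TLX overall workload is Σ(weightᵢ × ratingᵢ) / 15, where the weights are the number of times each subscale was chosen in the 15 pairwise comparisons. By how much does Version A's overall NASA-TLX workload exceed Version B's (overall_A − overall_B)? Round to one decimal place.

-13.4

Version A weighted sum = 4·13 + 3·12 + 0·9 + 5·64 + 1·78 + 2·41 = 52 + 36 + 0 + 320 + 78 + 82 = 568; overall_A = 568/15 = 37.8667.
Version B weighted sum = 4·38 + 3·5 + 0·5 + 5·90 + 1·68 + 2·42 = 152 + 15 + 0 + 450 + 68 + 84 = 769; overall_B = 769/15 = 51.2667.
Difference = 37.8667 − 51.2667 = -13.4000 ≈ -13.4.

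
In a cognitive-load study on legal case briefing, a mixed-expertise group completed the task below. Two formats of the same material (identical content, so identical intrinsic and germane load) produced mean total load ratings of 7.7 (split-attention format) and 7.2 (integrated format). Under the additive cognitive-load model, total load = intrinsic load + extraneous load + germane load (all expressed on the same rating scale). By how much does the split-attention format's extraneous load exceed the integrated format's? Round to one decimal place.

Intrinsic and germane load are equal across formats, so the difference in total load equals the difference in extraneous load.
Extraneous-load difference = 7.7 − 7.2 = 0.5.

0.5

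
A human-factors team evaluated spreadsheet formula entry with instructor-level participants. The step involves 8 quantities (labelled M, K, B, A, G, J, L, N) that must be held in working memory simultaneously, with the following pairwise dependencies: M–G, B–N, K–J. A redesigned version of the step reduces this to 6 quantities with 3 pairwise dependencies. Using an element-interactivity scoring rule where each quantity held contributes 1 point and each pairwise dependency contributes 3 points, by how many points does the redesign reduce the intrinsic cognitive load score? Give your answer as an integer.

2

Original: 8 × 1 + 3 × 3 = 8 + 9 = 17.
Redesigned: 6 × 1 + 3 × 3 = 6 + 9 = 15.
Reduction = 17 − 15 = 2.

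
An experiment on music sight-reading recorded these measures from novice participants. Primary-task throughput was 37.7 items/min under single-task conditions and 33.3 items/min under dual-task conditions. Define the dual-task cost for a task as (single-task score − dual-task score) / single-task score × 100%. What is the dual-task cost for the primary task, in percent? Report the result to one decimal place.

11.7

Cost = (37.7 − 33.3) / 37.7 × 100%
     = 4.4000 / 37.7 × 100% = 11.6711%.
≈ 11.7%.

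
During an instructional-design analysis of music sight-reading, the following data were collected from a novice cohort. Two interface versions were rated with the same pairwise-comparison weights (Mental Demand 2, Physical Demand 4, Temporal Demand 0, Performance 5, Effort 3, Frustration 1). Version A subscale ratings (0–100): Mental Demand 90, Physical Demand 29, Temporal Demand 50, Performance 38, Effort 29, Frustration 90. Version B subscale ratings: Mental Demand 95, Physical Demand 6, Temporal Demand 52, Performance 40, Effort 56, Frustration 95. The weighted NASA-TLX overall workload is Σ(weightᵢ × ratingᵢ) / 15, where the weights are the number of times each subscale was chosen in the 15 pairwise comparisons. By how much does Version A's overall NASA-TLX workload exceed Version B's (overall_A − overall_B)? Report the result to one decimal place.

-0.9

Version A weighted sum = 2·90 + 4·29 + 0·50 + 5·38 + 3·29 + 1·90 = 180 + 116 + 0 + 190 + 87 + 90 = 663; overall_A = 663/15 = 44.2000.
Version B weighted sum = 2·95 + 4·6 + 0·52 + 5·40 + 3·56 + 1·95 = 190 + 24 + 0 + 200 + 168 + 95 = 677; overall_B = 677/15 = 45.1333.
Difference = 44.2000 − 45.1333 = -0.9333 ≈ -0.9.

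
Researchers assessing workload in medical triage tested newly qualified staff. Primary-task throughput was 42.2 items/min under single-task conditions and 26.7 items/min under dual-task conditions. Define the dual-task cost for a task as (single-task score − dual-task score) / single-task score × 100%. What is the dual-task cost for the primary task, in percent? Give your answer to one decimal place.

36.7

Cost = (42.2 − 26.7) / 42.2 × 100%
     = 15.5000 / 42.2 × 100% = 36.7299%.
≈ 36.7%.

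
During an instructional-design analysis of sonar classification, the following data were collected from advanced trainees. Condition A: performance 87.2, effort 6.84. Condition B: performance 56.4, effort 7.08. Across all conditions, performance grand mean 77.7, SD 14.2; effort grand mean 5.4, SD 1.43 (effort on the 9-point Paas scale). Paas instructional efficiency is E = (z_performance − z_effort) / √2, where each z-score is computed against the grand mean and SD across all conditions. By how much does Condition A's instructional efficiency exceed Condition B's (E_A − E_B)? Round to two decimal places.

Condition A: z_P = (87.2 − 77.7)/14.2 = 0.6690; z_E = (6.84 − 5.4)/1.43 = 1.0070; E_A = (0.6690 − 1.0070)/√2 = -0.2390.
Condition B: z_P = (56.4 − 77.7)/14.2 = -1.5000; z_E = (7.08 − 5.4)/1.43 = 1.1748; E_B = (-1.5000 − 1.1748)/√2 = -1.8914.
E_A − E_B = -0.2390 − (-1.8914) = 1.6524 ≈ 1.65.

1.65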